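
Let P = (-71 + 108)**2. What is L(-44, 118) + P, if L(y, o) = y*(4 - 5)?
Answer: 1413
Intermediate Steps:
P = 1369 (P = 37**2 = 1369)
L(y, o) = -y (L(y, o) = y*(-1) = -y)
L(-44, 118) + P = -1*(-44) + 1369 = 44 + 1369 = 1413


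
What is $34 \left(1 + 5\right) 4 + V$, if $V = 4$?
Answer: $820$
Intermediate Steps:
$34 \left(1 + 5\right) 4 + V = 34 \left(1 + 5\right) 4 + 4 = 34 \cdot 6 \cdot 4 + 4 = 34 \cdot 24 + 4 = 816 + 4 = 820$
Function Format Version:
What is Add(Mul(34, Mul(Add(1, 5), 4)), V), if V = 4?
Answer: 820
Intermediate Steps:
Add(Mul(34, Mul(Add(1, 5), 4)), V) = Add(Mul(34, Mul(Add(1, 5), 4)), 4) = Add(Mul(34, Mul(6, 4)), 4) = Add(Mul(34, 24), 4) = Add(816, 4) = 820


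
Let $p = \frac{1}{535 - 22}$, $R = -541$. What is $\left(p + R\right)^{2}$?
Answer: $\frac{77024011024}{263169} \approx 2.9268 \cdot 10^{5}$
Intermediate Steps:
$p = \frac{1}{513} \approx 0.0019493$
$\left(p + R\right)^{2} = \left(\frac{1}{513} - 541\right)^{2} = \left(- \frac{277532}{513}\right)^{2} = \frac{77024011024}{263169}$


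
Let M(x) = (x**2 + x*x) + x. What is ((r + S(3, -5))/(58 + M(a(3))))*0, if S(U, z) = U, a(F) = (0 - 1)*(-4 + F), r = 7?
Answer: 0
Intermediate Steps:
a(F) = 4 - F (a(F) = -(-4 + F) = 4 - F)
M(x) = x + 2*x**2 (M(x) = (x**2 + x**2) + x = 2*x**2 + x = x + 2*x**2)
((r + S(3, -5))/(58 + M(a(3))))*0 = ((7 + 3)/(58 + (4 - 1*3)*(1 + 2*(4 - 1*3))))*0 = (10/(58 + (4 - 3)*(1 + 2*(4 - 3))))*0 = (10/(58 + 1*(1 + 2*1)))*0 = (10/(58 + 1*(1 + 2)))*0 = (10/(58 + 1*3))*0 = (10/(58 + 3))*0 = (10/61)*0 = 0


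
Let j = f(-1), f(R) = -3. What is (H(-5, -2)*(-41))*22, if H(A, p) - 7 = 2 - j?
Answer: -10824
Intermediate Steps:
j = -3
H(A, p) = 12 (H(A, p) = 7 + (2 - 1*(-3)) = 7 + (2 + 3) = 7 + 5 = 12)
(H(-5, -2)*(-41))*22 = (12*(-41))*22 = -492*22 = -10824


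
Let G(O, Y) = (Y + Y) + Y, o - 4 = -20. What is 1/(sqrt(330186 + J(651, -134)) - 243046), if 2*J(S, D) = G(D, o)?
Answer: -121523/29535513977 - 7*sqrt(6738)/59071027954 ≈ -4.1242e-6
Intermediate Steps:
o = -16 (o = 4 - 20 = -16)
G(O, Y) = 3*Y (G(O, Y) = 2*Y + Y = 3*Y)
J(S, D) = -24 (J(S, D) = (3*(-16))/2 = (1/2)*(-48) = -24)
1/(sqrt(330186 + J(651, -134)) - 243046) = 1/(sqrt(330186 - 24) - 243046) = 1/(sqrt(330162) - 243046) = 1/(7*sqrt(6738) - 243046) = 1/(-243046 + 7*sqrt(6738))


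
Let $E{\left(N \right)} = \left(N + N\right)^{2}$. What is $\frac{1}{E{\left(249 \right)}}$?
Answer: $\frac{1}{248004} \approx 4.0322 \cdot 10^{-6}$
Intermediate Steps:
$E{\left(N \right)} = 4 N^{2}$ ($E{\left(N \right)} = \left(2 N\right)^{2} = 4 N^{2}$)
$\frac{1}{E{\left(249 \right)}} = \frac{1}{4 \cdot 249^{2}} = \frac{1}{4 \cdot 62001} = \frac{1}{248004}$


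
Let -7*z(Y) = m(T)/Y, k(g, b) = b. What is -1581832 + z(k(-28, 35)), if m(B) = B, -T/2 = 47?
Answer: -387548746/245 ≈ -1.5818e+6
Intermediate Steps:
T = -94 (T = -2*47 = -94)
z(Y) = 94/(7*Y) (z(Y) = -(-94)/(7*Y) = 94/(7*Y))
-1581832 + z(k(-28, 35)) = -1581832 + (94/7)/35 = -1581832 + (94/7)*(1/35) = -1581832 + 94/245 = -387548746/245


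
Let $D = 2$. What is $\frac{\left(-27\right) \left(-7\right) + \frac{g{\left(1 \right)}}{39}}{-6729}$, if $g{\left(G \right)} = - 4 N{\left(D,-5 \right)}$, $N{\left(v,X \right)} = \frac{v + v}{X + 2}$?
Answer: $- \frac{22129}{787293} \approx -0.028108$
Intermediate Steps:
$N{\left(v,X \right)} = \frac{2 v}{2 + X}$
$g{\left(G \right)} = \frac{16}{3}$ ($g{\left(G \right)} = - 4 \cdot 2 \cdot 2 \frac{1}{2 - 5} = - 4 \cdot 2 \cdot 2 \frac{1}{-3} = - 4 \cdot 2 \cdot 2 \left(- \frac{1}{3}\right) = \left(-4\right) \left(- \frac{4}{3}\right) = \frac{16}{3}$)
$\frac{\left(-27\right) \left(-7\right) + \frac{g{\left(1 \right)}}{39}}{-6729} = \frac{\left(-27\right) \left(-7\right) + \frac{16}{3 \cdot 39}}{-6729} = \left(189 + \frac{16}{3} \cdot \frac{1}{39}\right) \left(- \frac{1}{6729}\right) = \left(189 + \frac{16}{117}\right) \left(- \frac{1}{6729}\right) = \frac{22129}{117} \left(- \frac{1}{6729}\right) = - \frac{22129}{787293}$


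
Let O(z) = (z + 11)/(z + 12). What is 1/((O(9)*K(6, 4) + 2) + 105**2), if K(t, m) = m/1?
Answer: 21/231647 ≈ 9.0655e-5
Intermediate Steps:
K(t, m) = m (K(t, m) = m*1 = m)
O(z) = (11 + z)/(12 + z)
1/((O(9)*K(6, 4) + 2) + 105**2) = 1/((((11 + 9)/(12 + 9))*4 + 2) + 105**2) = 1/(((20/21)*4 + 2) + 11025) = 1/((80/21 + 2) + 11025) = 1/(122/21 + 11025) = 1/(231647/21) = 21/231647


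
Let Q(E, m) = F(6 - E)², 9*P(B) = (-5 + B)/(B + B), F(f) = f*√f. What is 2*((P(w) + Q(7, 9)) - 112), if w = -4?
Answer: -903/4 ≈ -225.75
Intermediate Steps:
F(f) = f^(3/2)
P(B) = (-5 + B)/(18*B) (P(B) = ((-5 + B)/(B + B))/9 = ((-5 + B)/((2*B)))/9 = ((-5 + B)*(1/(2*B)))/9 = ((-5 + B)/(2*B))/9 = (-5 + B)/(18*B))
Q(E, m) = (6 - E)³ (Q(E, m) = ((6 - E)^(3/2))² = (6 - E)³)
2*((P(w) + Q(7, 9)) - 112) = 2*(((1/18)*(-5 - 4)/(-4) - (-6 + 7)³) - 112) = 2*(((1/18)*(-¼)*(-9) - 1*1³) - 112) = 2*((⅛ - 1*1) - 112) = 2*((⅛ - 1) - 112) = 2*(-7/8 - 112) = 2*(-903/8) = -903/4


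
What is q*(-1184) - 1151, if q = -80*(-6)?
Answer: -569471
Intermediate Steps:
q = 480
q*(-1184) - 1151 = 480*(-1184) - 1151 = -568320 - 1151 = -569471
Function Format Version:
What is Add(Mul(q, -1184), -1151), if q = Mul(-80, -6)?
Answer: -569471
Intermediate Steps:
q = 480
Add(Mul(q, -1184), -1151) = Add(Mul(480, -1184), -1151) = Add(-568320, -1151) = -569471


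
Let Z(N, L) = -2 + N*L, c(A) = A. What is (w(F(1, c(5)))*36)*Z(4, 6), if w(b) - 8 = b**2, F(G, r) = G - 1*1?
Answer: 6336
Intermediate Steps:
F(G, r) = -1 + G (F(G, r) = G - 1 = -1 + G)
Z(N, L) = -2 + L*N
w(b) = 8 + b**2
(w(F(1, c(5)))*36)*Z(4, 6) = ((8 + (-1 + 1)**2)*36)*(-2 + 6*4) = ((8 + 0**2)*36)*(-2 + 24) = ((8 + 0)*36)*22 = (8*36)*22 = 288*22 = 6336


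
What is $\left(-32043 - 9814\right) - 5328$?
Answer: $-47185$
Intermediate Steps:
$\left(-32043 - 9814\right) - 5328 = -41857 - 5328 = -47185$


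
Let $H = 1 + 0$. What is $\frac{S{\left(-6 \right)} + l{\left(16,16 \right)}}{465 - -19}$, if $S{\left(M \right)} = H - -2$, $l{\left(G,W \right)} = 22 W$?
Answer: $\frac{355}{484} \approx 0.73347$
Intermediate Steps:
$H = 1$
$S{\left(M \right)} = 3$ ($S{\left(M \right)} = 1 - -2 = 1 + 2 = 3$)
$\frac{S{\left(-6 \right)} + l{\left(16,16 \right)}}{465 - -19} = \frac{3 + 22 \cdot 16}{465 - -19} = \frac{3 + 352}{465 + \left(28 - 9\right)} = \frac{355}{465 + 19} = \frac{355}{484}$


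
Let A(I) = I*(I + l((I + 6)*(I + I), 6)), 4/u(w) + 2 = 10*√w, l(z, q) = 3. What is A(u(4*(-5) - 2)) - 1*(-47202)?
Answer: 10*(-2591390*I + 47199*√22)/(-549*I + 10*√22) ≈ 47202.0 - 0.25476*I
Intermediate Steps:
u(w) = 4/(-2 + 10*√w)
A(I) = I*(3 + I) (A(I) = I*(I + 3) = I*(3 + I))
A(u(4*(-5) - 2)) - 1*(-47202) = (2/(-1 + 5*√(4*(-5) - 2)))*(3 + 2/(-1 + 5*√(4*(-5) - 2))) - 1*(-47202) = (2/(-1 + 5*√(-20 - 2)))*(3 + 2/(-1 + 5*√(-20 - 2))) + 47202 = (2/(-1 + 5*√(-22)))*(3 + 2/(-1 + 5*√(-22))) + 47202 = (2/(-1 + 5*(I*√22)))*(3 + 2/(-1 + 5*(I*√22))) + 47202 = (2/(-1 + 5*I*√22))*(3 + 2/(-1 + 5*I*√22)) + 47202 = 2*(3 + 2/(-1 + 5*I*√22))/(-1 + 5*I*√22) + 47202 = 47202 + 2*(3 + 2/(-1 + 5*I*√22))/(-1 + 5*I*√22)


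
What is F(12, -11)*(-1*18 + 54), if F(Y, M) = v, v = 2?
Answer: 72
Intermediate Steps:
F(Y, M) = 2
F(12, -11)*(-1*18 + 54) = 2*(-1*18 + 54) = 2*(-18 + 54) = 2*36 = 72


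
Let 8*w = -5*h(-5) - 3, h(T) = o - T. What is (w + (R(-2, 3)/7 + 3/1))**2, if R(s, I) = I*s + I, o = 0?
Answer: 169/196 ≈ 0.86224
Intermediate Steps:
R(s, I) = I + I*s
h(T) = -T (h(T) = 0 - T = -T)
w = -7/2 (w = (-(-5)*(-5) - 3)/8 = (-5*5 - 3)/8 = (-25 - 3)/8 = (1/8)*(-28) = -7/2 ≈ -3.5000)
(w + (R(-2, 3)/7 + 3/1))**2 = (-7/2 + ((3*(1 - 2))/7 + 3/1))**2 = (-7/2 + ((3*(-1))*(1/7) + 3*1))**2 = (-7/2 + (-3*1/7 + 3))**2 = (-7/2 + (-3/7 + 3))**2 = (-7/2 + 18/7)**2 = (-13/14)**2 = 169/196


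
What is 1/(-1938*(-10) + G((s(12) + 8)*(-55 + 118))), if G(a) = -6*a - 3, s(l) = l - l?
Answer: 1/16353 ≈ 6.1151e-5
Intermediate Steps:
s(l) = 0
G(a) = -3 - 6*a
1/(-1938*(-10) + G((s(12) + 8)*(-55 + 118))) = 1/(-1938*(-10) + (-3 - 6*(0 + 8)*(-55 + 118))) = 1/(19380 + (-3 - 48*63)) = 1/(19380 + (-3 - 6*504)) = 1/(19380 + (-3 - 3024)) = 1/(19380 - 3027) = 1/16353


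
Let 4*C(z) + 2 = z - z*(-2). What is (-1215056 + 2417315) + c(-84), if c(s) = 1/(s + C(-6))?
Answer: 107001050/89 ≈ 1.2023e+6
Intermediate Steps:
C(z) = -1/2 + 3*z/4 (C(z) = -1/2 + (z - z*(-2))/4 = -1/2 + (z - (-2)*z)/4 = -1/2 + (z + 2*z)/4 = -1/2 + (3*z)/4 = -1/2 + 3*z/4)
c(s) = 1/(-5 + s) (c(s) = 1/(s + (-1/2 + (3/4)*(-6))) = 1/(s + (-1/2 - 9/2)) = 1/(s - 5) = 1/(-5 + s))
(-1215056 + 2417315) + c(-84) = (-1215056 + 2417315) + 1/(-5 - 84) = 1202259 + 1/(-89) = 1202259 - 1/89 = 107001050/89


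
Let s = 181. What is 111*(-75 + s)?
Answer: 11766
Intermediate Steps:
111*(-75 + s) = 111*(-75 + 181) = 111*106 = 11766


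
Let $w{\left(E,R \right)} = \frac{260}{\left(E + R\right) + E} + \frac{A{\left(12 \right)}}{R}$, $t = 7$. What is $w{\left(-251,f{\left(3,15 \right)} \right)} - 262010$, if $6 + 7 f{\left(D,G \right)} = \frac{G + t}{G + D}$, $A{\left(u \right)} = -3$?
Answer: $- \frac{356791290569}{1361767} \approx -2.6201 \cdot 10^{5}$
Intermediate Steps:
$f{\left(D,G \right)} = - \frac{6}{7} + \frac{7 + G}{7 \left(D + G\right)}$ ($f{\left(D,G \right)} = - \frac{6}{7} + \frac{\left(G + 7\right) \frac{1}{G + D}}{7} = - \frac{6}{7} + \frac{\left(7 + G\right) \frac{1}{D + G}}{7} = - \frac{6}{7} + \frac{\frac{1}{D + G} \left(7 + G\right)}{7} = - \frac{6}{7} + \frac{7 + G}{7 \left(D + G\right)}$)
$w{\left(E,R \right)} = - \frac{3}{R} + \frac{260}{R + 2 E}$ ($w{\left(E,R \right)} = \frac{260}{\left(E + R\right) + E} - \frac{3}{R} = \frac{260}{R + 2 E} - \frac{3}{R} = - \frac{3}{R} + \frac{260}{R + 2 E}$)
$w{\left(-251,f{\left(3,15 \right)} \right)} - 262010 = \frac{\left(-6\right) \left(-251\right) + 257 \frac{7 - 18 - 75}{7 \left(3 + 15\right)}}{\frac{7 - 18 - 75}{7 \left(3 + 15\right)} \left(\frac{7 - 18 - 75}{7 \left(3 + 15\right)} + 2 \left(-251\right)\right)} - 262010 = \frac{1506 + 257 \frac{7 - 18 - 75}{7 \cdot 18}}{\frac{7 - 18 - 75}{7 \cdot 18} \left(\frac{7 - 18 - 75}{7 \cdot 18} - 502\right)} - 262010 = \frac{1506 + 257 \cdot \frac{1}{7} \cdot \frac{1}{18} \left(-86\right)}{\frac{1}{7} \cdot \frac{1}{18} \left(-86\right) \left(\frac{1}{7} \cdot \frac{1}{18} \left(-86\right) - 502\right)} - 262010 = \frac{1506 + 257 \left(- \frac{43}{63}\right)}{\left(- \frac{43}{63}\right) \left(- \frac{43}{63} - 502\right)} - 262010 = - \frac{63 \left(1506 - \frac{11051}{63}\right)}{43 \left(- \frac{31669}{63}\right)} - 262010 = \left(- \frac{63}{43}\right) \left(- \frac{63}{31669}\right) \frac{83827}{63} - 262010 = \frac{5281101}{1361767} - 262010 = - \frac{356791290569}{1361767}$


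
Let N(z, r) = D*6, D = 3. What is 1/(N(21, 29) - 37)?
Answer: -1/19 ≈ -0.052632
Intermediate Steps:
N(z, r) = 18 (N(z, r) = 3*6 = 18)
1/(N(21, 29) - 37) = 1/(18 - 37) = 1/(-19) = -1/19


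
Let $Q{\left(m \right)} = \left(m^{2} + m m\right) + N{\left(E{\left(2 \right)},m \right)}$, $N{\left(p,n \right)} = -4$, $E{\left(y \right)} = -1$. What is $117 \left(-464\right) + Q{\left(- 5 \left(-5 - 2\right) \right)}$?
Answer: $-51842$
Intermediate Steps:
$Q{\left(m \right)} = -4 + 2 m^{2}$ ($Q{\left(m \right)} = \left(m^{2} + m m\right) - 4 = \left(m^{2} + m^{2}\right) - 4 = 2 m^{2} - 4 = -4 + 2 m^{2}$)
$117 \left(-464\right) + Q{\left(- 5 \left(-5 - 2\right) \right)} = 117 \left(-464\right) - \left(4 - 2 \left(- 5 \left(-5 - 2\right)\right)^{2}\right) = -54288 - \left(4 - 2 \left(\left(-5\right) \left(-7\right)\right)^{2}\right) = -54288 - \left(4 - 2 \cdot 35^{2}\right) = -54288 + \left(-4 + 2 \cdot 1225\right) = -54288 + \left(-4 + 2450\right) = -54288 + 2446 = -51842$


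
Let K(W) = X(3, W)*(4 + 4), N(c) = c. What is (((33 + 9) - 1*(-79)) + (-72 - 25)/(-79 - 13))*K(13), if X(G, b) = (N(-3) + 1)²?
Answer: 89832/23 ≈ 3905.7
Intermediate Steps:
X(G, b) = 4 (X(G, b) = (-3 + 1)² = (-2)² = 4)
K(W) = 32 (K(W) = 4*(4 + 4) = 4*8 = 32)
(((33 + 9) - 1*(-79)) + (-72 - 25)/(-79 - 13))*K(13) = (((33 + 9) - 1*(-79)) + (-72 - 25)/(-79 - 13))*32 = ((42 + 79) - 97/(-92))*32 = (121 - 97*(-1/92))*32 = (121 + 97/92)*32 = (11229/92)*32 = 89832/23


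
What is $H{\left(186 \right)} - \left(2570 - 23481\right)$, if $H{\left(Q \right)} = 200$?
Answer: $21111$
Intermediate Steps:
$H{\left(186 \right)} - \left(2570 - 23481\right) = 200 - \left(2570 - 23481\right) = 200 - -20911 = 200 + 20911 = 21111$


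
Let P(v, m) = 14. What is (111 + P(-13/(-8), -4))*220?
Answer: 27500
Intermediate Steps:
(111 + P(-13/(-8), -4))*220 = (111 + 14)*220 = 125*220 = 27500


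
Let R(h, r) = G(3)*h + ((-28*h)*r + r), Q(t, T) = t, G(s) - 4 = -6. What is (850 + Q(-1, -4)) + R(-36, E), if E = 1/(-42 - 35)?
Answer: 69908/77 ≈ 907.90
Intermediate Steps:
G(s) = -2 (G(s) = 4 - 6 = -2)
E = -1/77 (E = 1/(-77) = -1/77 ≈ -0.012987)
R(h, r) = r - 2*h - 28*h*r (R(h, r) = -2*h + ((-28*h)*r + r) = -2*h + (-28*h*r + r) = -2*h + (r - 28*h*r) = r - 2*h - 28*h*r)
(850 + Q(-1, -4)) + R(-36, E) = (850 - 1) + (-1/77 - 2*(-36) - 28*(-36)*(-1/77)) = 849 + (-1/77 + 72 - 144/11) = 849 + 4535/77 = 69908/77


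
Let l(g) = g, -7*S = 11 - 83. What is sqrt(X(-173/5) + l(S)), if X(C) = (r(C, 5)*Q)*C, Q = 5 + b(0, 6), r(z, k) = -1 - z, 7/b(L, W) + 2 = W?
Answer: 3*I*sqrt(1066702)/35 ≈ 88.527*I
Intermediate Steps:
S = 72/7 (S = -(11 - 83)/7 = -1/7*(-72) = 72/7 ≈ 10.286)
b(L, W) = 7/(-2 + W)
Q = 27/4 (Q = 5 + 7/(-2 + 6) = 5 + 7/4 = 27/4 ≈ 6.7500)
X(C) = C*(-27/4 - 27*C/4) (X(C) = ((-1 - C)*(27/4))*C = (-27/4 - 27*C/4)*C = C*(-27/4 - 27*C/4))
sqrt(X(-173/5) + l(S)) = sqrt(-27*(-173/5)*(1 - 173/5)/4 + 72/7) = sqrt(-27*(-173*1/5)*(1 - 173*1/5)/4 + 72/7) = sqrt(-27/4*(-173/5)*(1 - 173/5) + 72/7) = sqrt(-27/4*(-173/5)*(-168/5) + 72/7) = sqrt(-196182/25 + 72/7) = sqrt(-1371474/175) = 3*I*sqrt(1066702)/35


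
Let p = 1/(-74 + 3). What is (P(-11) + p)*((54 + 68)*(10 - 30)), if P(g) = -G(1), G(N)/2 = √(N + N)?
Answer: 2440/71 + 4880*√2 ≈ 6935.7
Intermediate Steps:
G(N) = 2*√2*√N (G(N) = 2*√(N + N) = 2*√(2*N) = 2*(√2*√N) = 2*√2*√N)
P(g) = -2*√2 (P(g) = -2*√2*√1 = -2*√2)
p = -1/71 (p = 1/(-71) = -1/71 ≈ -0.014085)
(P(-11) + p)*((54 + 68)*(10 - 30)) = (-2*√2 - 1/71)*((54 + 68)*(10 - 30)) = (-1/71 - 2*√2)*(122*(-20)) = (-1/71 - 2*√2)*(-2440) = 2440/71 + 4880*√2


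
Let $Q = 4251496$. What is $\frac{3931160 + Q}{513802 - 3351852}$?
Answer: $- \frac{4091328}{1419025} \approx -2.8832$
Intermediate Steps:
$\frac{3931160 + Q}{513802 - 3351852} = \frac{3931160 + 4251496}{513802 - 3351852} = \frac{8182656}{-2838050} = 8182656 \left(- \frac{1}{2838050}\right) = - \frac{4091328}{1419025}$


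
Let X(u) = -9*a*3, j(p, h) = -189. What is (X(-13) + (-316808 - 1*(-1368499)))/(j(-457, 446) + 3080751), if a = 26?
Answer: 1050989/3080562 ≈ 0.34117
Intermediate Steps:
X(u) = -702 (X(u) = -234*3 = -9*78 = -702)
(X(-13) + (-316808 - 1*(-1368499)))/(j(-457, 446) + 3080751) = (-702 + (-316808 - 1*(-1368499)))/(-189 + 3080751) = (-702 + (-316808 + 1368499))/3080562 = (-702 + 1051691)*(1/3080562) = 1050989*(1/3080562) = 1050989/3080562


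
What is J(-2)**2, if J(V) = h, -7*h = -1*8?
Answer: 64/49 ≈ 1.3061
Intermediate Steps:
h = 8/7 (h = -(-1)*8/7 = -1/7*(-8) = 8/7 ≈ 1.1429)
J(V) = 8/7
J(-2)**2 = (8/7)**2 = 64/49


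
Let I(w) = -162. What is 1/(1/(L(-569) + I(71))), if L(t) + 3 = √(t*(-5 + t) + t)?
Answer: -165 + √326037 ≈ 406.00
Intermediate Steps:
L(t) = -3 + √(t + t*(-5 + t)) (L(t) = -3 + √(t*(-5 + t) + t) = -3 + √(t + t*(-5 + t)))
1/(1/(L(-569) + I(71))) = 1/(1/((-3 + √(-569*(-4 - 569))) - 162)) = 1/(1/((-3 + √(-569*(-573))) - 162)) = 1/(1/((-3 + √326037) - 162)) = 1/(1/(-165 + √326037)) = -165 + √326037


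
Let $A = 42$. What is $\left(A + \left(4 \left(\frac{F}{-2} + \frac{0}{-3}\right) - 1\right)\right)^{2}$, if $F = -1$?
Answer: $1849$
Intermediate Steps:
$\left(A + \left(4 \left(\frac{F}{-2} + \frac{0}{-3}\right) - 1\right)\right)^{2} = \left(42 - \left(1 - 4 \left(- \frac{1}{-2} + \frac{0}{-3}\right)\right)\right)^{2} = \left(42 - \left(1 - 4 \left(\left(-1\right) \left(- \frac{1}{2}\right) + 0 \left(- \frac{1}{3}\right)\right)\right)\right)^{2} = \left(42 - \left(1 - 4 \left(\frac{1}{2} + 0\right)\right)\right)^{2} = \left(42 + \left(4 \cdot \frac{1}{2} - 1\right)\right)^{2} = \left(42 + \left(2 - 1\right)\right)^{2} = \left(42 + 1\right)^{2} = 43^{2} = 1849$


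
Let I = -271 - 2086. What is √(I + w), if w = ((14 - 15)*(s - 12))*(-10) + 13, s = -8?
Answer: 4*I*√159 ≈ 50.438*I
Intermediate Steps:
I = -2357
w = -187 (w = ((14 - 15)*(-8 - 12))*(-10) + 13 = -1*(-20)*(-10) + 13 = 20*(-10) + 13 = -200 + 13 = -187)
√(I + w) = √(-2357 - 187) = √(-2544) = 4*I*√159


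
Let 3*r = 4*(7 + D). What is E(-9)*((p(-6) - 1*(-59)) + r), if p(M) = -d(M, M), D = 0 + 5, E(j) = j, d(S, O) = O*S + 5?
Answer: -306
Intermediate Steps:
d(S, O) = 5 + O*S
D = 5
p(M) = -5 - M² (p(M) = -(5 + M*M) = -(5 + M²) = -5 - M²)
r = 16 (r = (4*(7 + 5))/3 = (4*12)/3 = (⅓)*48 = 16)
E(-9)*((p(-6) - 1*(-59)) + r) = -9*(((-5 - 1*(-6)²) - 1*(-59)) + 16) = -9*(((-5 - 1*36) + 59) + 16) = -9*(((-5 - 36) + 59) + 16) = -9*((-41 + 59) + 16) = -9*(18 + 16) = -9*34 = -306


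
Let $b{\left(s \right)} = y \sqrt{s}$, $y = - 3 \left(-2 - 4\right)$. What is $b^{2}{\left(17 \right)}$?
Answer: $5508$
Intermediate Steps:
$y = 18$ ($y = \left(-3\right) \left(-6\right) = 18$)
$b{\left(s \right)} = 18 \sqrt{s}$
$b^{2}{\left(17 \right)} = \left(18 \sqrt{17}\right)^{2} = 5508$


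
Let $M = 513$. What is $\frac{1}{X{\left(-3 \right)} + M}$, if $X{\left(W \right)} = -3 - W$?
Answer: $\frac{1}{513} \approx 0.0019493$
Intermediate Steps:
$\frac{1}{X{\left(-3 \right)} + M} = \frac{1}{\left(-3 - -3\right) + 513} = \frac{1}{\left(-3 + 3\right) + 513} = \frac{1}{0 + 513} = \frac{1}{513}$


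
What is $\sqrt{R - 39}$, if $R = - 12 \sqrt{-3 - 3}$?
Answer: $\sqrt{-39 - 12 i \sqrt{6}} \approx 2.2177 - 6.6271 i$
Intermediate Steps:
$R = - 12 i \sqrt{6}$ ($R = - 12 \sqrt{-6} = - 12 i \sqrt{6} \approx - 29.394 i$)
$\sqrt{R - 39} = \sqrt{- 12 i \sqrt{6} - 39} = \sqrt{-39 - 12 i \sqrt{6}}$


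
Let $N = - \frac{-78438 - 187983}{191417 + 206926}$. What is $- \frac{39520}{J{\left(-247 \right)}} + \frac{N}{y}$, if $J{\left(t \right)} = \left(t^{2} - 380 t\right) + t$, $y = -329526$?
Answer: $- \frac{3500411141071}{13695249835278} \approx -0.25559$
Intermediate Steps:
$J{\left(t \right)} = t^{2} - 379 t$
$N = \frac{88807}{132781}$ ($N = - \frac{-266421}{398343} = \left(-1\right) \left(- \frac{88807}{132781}\right) = \frac{88807}{132781} \approx 0.66882$)
$- \frac{39520}{J{\left(-247 \right)}} + \frac{N}{y} = - \frac{39520}{\left(-247\right) \left(-379 - 247\right)} + \frac{88807}{132781 \left(-329526\right)} = - \frac{39520}{\left(-247\right) \left(-626\right)} + \frac{88807}{132781} \left(- \frac{1}{329526}\right) = - \frac{39520}{154622} - \frac{88807}{43754791806} = \left(-39520\right) \frac{1}{154622} - \frac{88807}{43754791806} = - \frac{80}{313} - \frac{88807}{43754791806} = - \frac{3500411141071}{13695249835278}$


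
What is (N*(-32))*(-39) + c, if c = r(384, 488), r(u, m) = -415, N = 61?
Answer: 75713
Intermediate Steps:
c = -415
(N*(-32))*(-39) + c = (61*(-32))*(-39) - 415 = -1952*(-39) - 415 = 76128 - 415 = 75713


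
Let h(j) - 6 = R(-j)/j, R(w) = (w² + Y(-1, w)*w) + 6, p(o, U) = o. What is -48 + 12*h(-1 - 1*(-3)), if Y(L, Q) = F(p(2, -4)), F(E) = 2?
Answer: 60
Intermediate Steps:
Y(L, Q) = 2
R(w) = 6 + w² + 2*w (R(w) = (w² + 2*w) + 6 = 6 + w² + 2*w)
h(j) = 6 + (6 + j² - 2*j)/j (h(j) = 6 + (6 + (-j)² + 2*(-j))/j = 6 + (6 + j² - 2*j)/j)
-48 + 12*h(-1 - 1*(-3)) = -48 + 12*(4 + (-1 - 1*(-3)) + 6/(-1 - 1*(-3))) = -48 + 12*(4 + (-1 + 3) + 6/(-1 + 3)) = -48 + 12*(4 + 2 + 6/2) = -48 + 12*(4 + 2 + 6*(½)) = -48 + 12*(4 + 2 + 3) = -48 + 12*9 = -48 + 108 = 60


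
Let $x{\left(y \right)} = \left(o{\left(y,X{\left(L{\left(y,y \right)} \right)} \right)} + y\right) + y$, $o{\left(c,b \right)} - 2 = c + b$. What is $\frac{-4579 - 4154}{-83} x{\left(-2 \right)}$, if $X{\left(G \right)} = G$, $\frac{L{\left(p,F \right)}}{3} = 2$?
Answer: $\frac{17466}{83} \approx 210.43$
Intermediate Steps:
$L{\left(p,F \right)} = 6$ ($L{\left(p,F \right)} = 3 \cdot 2 = 6$)
$o{\left(c,b \right)} = 2 + b + c$ ($o{\left(c,b \right)} = 2 + \left(c + b\right) = 2 + \left(b + c\right) = 2 + b + c$)
$x{\left(y \right)} = 8 + 3 y$ ($x{\left(y \right)} = \left(\left(2 + 6 + y\right) + y\right) + y = \left(\left(8 + y\right) + y\right) + y = \left(8 + 2 y\right) + y = 8 + 3 y$)
$\frac{-4579 - 4154}{-83} x{\left(-2 \right)} = \frac{-4579 - 4154}{-83} \left(8 + 3 \left(-2\right)\right) = \left(-8733\right) \left(- \frac{1}{83}\right) \left(8 - 6\right) = \frac{8733}{83} \cdot 2 = \frac{17466}{83}$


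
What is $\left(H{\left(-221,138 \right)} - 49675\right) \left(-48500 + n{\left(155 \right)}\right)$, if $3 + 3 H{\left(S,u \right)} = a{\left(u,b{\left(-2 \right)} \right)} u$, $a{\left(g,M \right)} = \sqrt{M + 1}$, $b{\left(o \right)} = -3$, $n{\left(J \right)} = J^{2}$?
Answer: $1215820100 - 1125850 i \sqrt{2} \approx 1.2158 \cdot 10^{9} - 1.5922 \cdot 10^{6} i$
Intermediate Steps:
$a{\left(g,M \right)} = \sqrt{1 + M}$
$H{\left(S,u \right)} = -1 + \frac{i u \sqrt{2}}{3}$ ($H{\left(S,u \right)} = -1 + \frac{\sqrt{1 - 3} u}{3} = -1 + \frac{\sqrt{-2} u}{3} = -1 + \frac{i \sqrt{2} u}{3} = -1 + \frac{i u \sqrt{2}}{3}$)
$\left(H{\left(-221,138 \right)} - 49675\right) \left(-48500 + n{\left(155 \right)}\right) = \left(\left(-1 + \frac{1}{3} i 138 \sqrt{2}\right) - 49675\right) \left(-48500 + 155^{2}\right) = \left(\left(-1 + 46 i \sqrt{2}\right) - 49675\right) \left(-48500 + 24025\right) = \left(-49676 + 46 i \sqrt{2}\right) \left(-24475\right) = 1215820100 - 1125850 i \sqrt{2}$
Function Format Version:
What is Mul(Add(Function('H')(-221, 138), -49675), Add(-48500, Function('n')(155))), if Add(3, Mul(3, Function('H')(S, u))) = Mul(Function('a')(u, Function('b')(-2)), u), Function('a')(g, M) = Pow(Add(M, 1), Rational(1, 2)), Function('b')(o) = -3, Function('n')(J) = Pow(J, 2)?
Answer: Add(1215820100, Mul(-1125850, I, Pow(2, Rational(1, 2)))) ≈ Add(1.2158e+9, Mul(-1.5922e+6, I))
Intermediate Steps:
Function('a')(g, M) = Pow(Add(1, M), Rational(1, 2))
Function('H')(S, u) = Add(-1, Mul(Rational(1, 3), I, u, Pow(2, Rational(1, 2)))) (Function('H')(S, u) = Add(-1, Mul(Rational(1, 3), Mul(Pow(Add(1, -3), Rational(1, 2)), u))) = Add(-1, Mul(Rational(1, 3), Mul(Pow(-2, Rational(1, 2)), u))) = Add(-1, Mul(Rational(1, 3), Mul(Mul(I, Pow(2, Rational(1, 2))), u))) = Add(-1, Mul(Rational(1, 3), Mul(I, u, Pow(2, Rational(1, 2))))) = Add(-1, Mul(Rational(1, 3), I, u, Pow(2, Rational(1, 2)))))
Mul(Add(Function('H')(-221, 138), -49675), Add(-48500, Function('n')(155))) = Mul(Add(Add(-1, Mul(Rational(1, 3), I, 138, Pow(2, Rational(1, 2)))), -49675), Add(-48500, Pow(155, 2))) = Mul(Add(Add(-1, Mul(46, I, Pow(2, Rational(1, 2)))), -49675), Add(-48500, 24025)) = Mul(Add(-49676, Mul(46, I, Pow(2, Rational(1, 2)))), -24475) = Add(1215820100, Mul(-1125850, I, Pow(2, Rational(1, 2))))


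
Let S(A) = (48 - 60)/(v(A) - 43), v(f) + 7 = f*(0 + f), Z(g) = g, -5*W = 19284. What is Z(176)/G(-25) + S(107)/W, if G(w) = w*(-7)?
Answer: 3224002843/3205683775 ≈ 1.0057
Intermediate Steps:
W = -19284/5 (W = -⅕*19284 = -19284/5 ≈ -3856.8)
G(w) = -7*w
v(f) = -7 + f² (v(f) = -7 + f*(0 + f) = -7 + f*f = -7 + f²)
S(A) = -12/(-50 + A²) (S(A) = (48 - 60)/((-7 + A²) - 43) = -12/(-50 + A²))
Z(176)/G(-25) + S(107)/W = 176/((-7*(-25))) + (-12/(-50 + 107²))/(-19284/5) = 176/175 - 12/(-50 + 11449)*(-5/19284) = 176*(1/175) - 12/11399*(-5/19284) = 176/175 - 12*1/11399*(-5/19284) = 176/175 - 12/11399*(-5/19284) = 176/175 + 5/18318193 = 3224002843/3205683775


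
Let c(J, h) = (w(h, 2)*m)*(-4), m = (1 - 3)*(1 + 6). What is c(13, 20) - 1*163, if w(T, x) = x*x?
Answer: 61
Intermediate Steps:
w(T, x) = x**2
m = -14 (m = -2*7 = -14)
c(J, h) = 224 (c(J, h) = (2**2*(-14))*(-4) = (4*(-14))*(-4) = -56*(-4) = 224)
c(13, 20) - 1*163 = 224 - 1*163 = 224 - 163 = 61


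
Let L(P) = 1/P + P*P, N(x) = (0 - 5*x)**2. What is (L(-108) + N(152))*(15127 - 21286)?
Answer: -130653969083/36 ≈ -3.6293e+9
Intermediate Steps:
N(x) = 25*x**2 (N(x) = (-5*x)**2 = 25*x**2)
L(P) = 1/P + P**2
(L(-108) + N(152))*(15127 - 21286) = ((1 + (-108)**3)/(-108) + 25*152**2)*(15127 - 21286) = (-(1 - 1259712)/108 + 25*23104)*(-6159) = (-1/108*(-1259711) + 577600)*(-6159) = (1259711/108 + 577600)*(-6159) = (63640511/108)*(-6159) = -130653969083/36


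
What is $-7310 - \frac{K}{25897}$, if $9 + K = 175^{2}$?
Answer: $- \frac{189337686}{25897} \approx -7311.2$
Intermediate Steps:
$K = 30616$ ($K = -9 + 175^{2} = -9 + 30625 = 30616$)
$-7310 - \frac{K}{25897} = -7310 - \frac{30616}{25897} = - \frac{189337686}{25897}$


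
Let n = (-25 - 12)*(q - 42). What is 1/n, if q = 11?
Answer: 1/1147 ≈ 0.00087184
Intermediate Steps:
n = 1147 (n = (-25 - 12)*(11 - 42) = -37*(-31) = 1147)
1/n = 1/1147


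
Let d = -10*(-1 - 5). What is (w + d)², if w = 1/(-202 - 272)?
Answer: 808776721/224676 ≈ 3599.7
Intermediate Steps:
w = -1/474 (w = 1/(-474) = -1/474 ≈ -0.0021097)
d = 60 (d = -10*(-6) = 60)
(w + d)² = (-1/474 + 60)² = (28439/474)² = 808776721/224676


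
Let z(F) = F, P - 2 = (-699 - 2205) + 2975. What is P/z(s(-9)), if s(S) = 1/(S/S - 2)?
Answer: -73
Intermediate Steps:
P = 73 (P = 2 + ((-699 - 2205) + 2975) = 2 + (-2904 + 2975) = 2 + 71 = 73)
s(S) = -1 (s(S) = 1/(1 - 2) = 1/(-1) = -1)
P/z(s(-9)) = 73/(-1) = 73*(-1) = -73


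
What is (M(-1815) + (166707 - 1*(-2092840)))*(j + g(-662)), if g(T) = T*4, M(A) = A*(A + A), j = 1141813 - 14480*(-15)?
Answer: 12001113450905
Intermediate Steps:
j = 1359013 (j = 1141813 + 217200 = 1359013)
M(A) = 2*A**2 (M(A) = A*(2*A) = 2*A**2)
g(T) = 4*T
(M(-1815) + (166707 - 1*(-2092840)))*(j + g(-662)) = (2*(-1815)**2 + (166707 - 1*(-2092840)))*(1359013 + 4*(-662)) = (2*3294225 + (166707 + 2092840))*(1359013 - 2648) = (6588450 + 2259547)*1356365 = 8847997*1356365 = 12001113450905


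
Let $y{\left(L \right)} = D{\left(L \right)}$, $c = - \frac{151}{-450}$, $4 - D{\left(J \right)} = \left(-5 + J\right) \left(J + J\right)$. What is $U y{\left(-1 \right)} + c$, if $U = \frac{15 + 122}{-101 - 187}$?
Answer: $\frac{3727}{900} \approx 4.1411$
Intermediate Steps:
$U = - \frac{137}{288}$ ($U = \frac{137}{-288} = 137 \left(- \frac{1}{288}\right) = - \frac{137}{288} \approx -0.47569$)
$D{\left(J \right)} = 4 - 2 J \left(-5 + J\right)$ ($D{\left(J \right)} = 4 - \left(-5 + J\right) \left(J + J\right) = 4 - \left(-5 + J\right) 2 J = 4 - 2 J \left(-5 + J\right)$)
$c = \frac{151}{450}$ ($c = \left(-151\right) \left(- \frac{1}{450}\right) = \frac{151}{450} \approx 0.33556$)
$y{\left(L \right)} = 4 - 2 L^{2} + 10 L$
$U y{\left(-1 \right)} + c = - \frac{137 \left(4 - 2 \left(-1\right)^{2} + 10 \left(-1\right)\right)}{288} + \frac{151}{450} = - \frac{137 \left(4 - 2 - 10\right)}{288} + \frac{151}{450} = \left(- \frac{137}{288}\right) \left(-8\right) + \frac{151}{450} = \frac{137}{36} + \frac{151}{450} = \frac{3727}{900}$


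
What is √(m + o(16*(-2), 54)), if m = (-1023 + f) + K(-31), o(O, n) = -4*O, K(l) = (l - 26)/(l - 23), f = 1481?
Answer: √21134/6 ≈ 24.229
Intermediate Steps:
K(l) = (-26 + l)/(-23 + l)
m = 8263/18 (m = (-1023 + 1481) + (-26 - 31)/(-23 - 31) = 458 - 57/(-54) = 458 - 1/54*(-57) = 458 + 19/18 = 8263/18 ≈ 459.06)
√(m + o(16*(-2), 54)) = √(8263/18 - 64*(-2)) = √(8263/18 - 4*(-32)) = √(8263/18 + 128) = √(10567/18) = √21134/6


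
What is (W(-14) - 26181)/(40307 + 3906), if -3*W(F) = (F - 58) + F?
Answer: -78457/132639 ≈ -0.59151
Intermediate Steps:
W(F) = 58/3 - 2*F/3 (W(F) = -((F - 58) + F)/3 = -((-58 + F) + F)/3 = -(-58 + 2*F)/3 = 58/3 - 2*F/3)
(W(-14) - 26181)/(40307 + 3906) = ((58/3 - ⅔*(-14)) - 26181)/(40307 + 3906) = ((58/3 + 28/3) - 26181)/44213 = (86/3 - 26181)*(1/44213) = -78457/3*1/44213 = -78457/132639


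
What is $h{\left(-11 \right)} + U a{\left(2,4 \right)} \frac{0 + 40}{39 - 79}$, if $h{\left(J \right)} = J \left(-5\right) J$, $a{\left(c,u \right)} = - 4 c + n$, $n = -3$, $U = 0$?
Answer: $-605$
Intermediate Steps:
$a{\left(c,u \right)} = -3 - 4 c$ ($a{\left(c,u \right)} = - 4 c - 3 = -3 - 4 c$)
$h{\left(J \right)} = - 5 J^{2}$ ($h{\left(J \right)} = - 5 J J = - 5 J^{2}$)
$h{\left(-11 \right)} + U a{\left(2,4 \right)} \frac{0 + 40}{39 - 79} = - 5 \left(-11\right)^{2} + 0 \left(-3 - 8\right) \frac{0 + 40}{39 - 79} = \left(-5\right) 121 + 0 \left(-3 - 8\right) \frac{40}{-40} = -605 + 0 \left(-11\right) 40 \left(- \frac{1}{40}\right) = -605 + 0 \left(-1\right) = -605 + 0 = -605$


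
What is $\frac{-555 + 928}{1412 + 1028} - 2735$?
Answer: $- \frac{6673027}{2440} \approx -2734.8$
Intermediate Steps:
$\frac{-555 + 928}{1412 + 1028} - 2735 = \frac{373}{2440} - 2735 = - \frac{6673027}{2440}$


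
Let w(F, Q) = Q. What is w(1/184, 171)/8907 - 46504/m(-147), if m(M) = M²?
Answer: -136838663/64157121 ≈ -2.1329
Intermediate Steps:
w(1/184, 171)/8907 - 46504/m(-147) = 171/8907 - 46504/((-147)²) = 171*(1/8907) - 46504/21609 = 57/2969 - 46504*1/21609 = 57/2969 - 46504/21609 = -136838663/64157121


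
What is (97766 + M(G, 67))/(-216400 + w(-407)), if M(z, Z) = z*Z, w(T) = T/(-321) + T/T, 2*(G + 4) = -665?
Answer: -48291561/138927344 ≈ -0.34760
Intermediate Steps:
G = -673/2 (G = -4 + (½)*(-665) = -4 - 665/2 = -673/2 ≈ -336.50)
w(T) = 1 - T/321 (w(T) = T*(-1/321) + 1 = -T/321 + 1 = 1 - T/321)
M(z, Z) = Z*z
(97766 + M(G, 67))/(-216400 + w(-407)) = (97766 + 67*(-673/2))/(-216400 + (1 - 1/321*(-407))) = (97766 - 45091/2)/(-216400 + (1 + 407/321)) = 150441/(2*(-216400 + 728/321)) = 150441/(2*(-69463672/321)) = (150441/2)*(-321/69463672) = -48291561/138927344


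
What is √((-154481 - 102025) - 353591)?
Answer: I*√610097 ≈ 781.09*I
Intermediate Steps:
√((-154481 - 102025) - 353591) = √(-256506 - 353591) = √(-610097) = I*√610097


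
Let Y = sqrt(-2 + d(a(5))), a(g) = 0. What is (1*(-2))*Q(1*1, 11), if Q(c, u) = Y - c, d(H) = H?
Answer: 2 - 2*I*sqrt(2) ≈ 2.0 - 2.8284*I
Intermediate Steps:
Y = I*sqrt(2) (Y = sqrt(-2 + 0) = sqrt(-2) = I*sqrt(2) ≈ 1.4142*I)
Q(c, u) = -c + I*sqrt(2) (Q(c, u) = I*sqrt(2) - c = -c + I*sqrt(2))
(1*(-2))*Q(1*1, 11) = (1*(-2))*(-1 + I*sqrt(2)) = -2*(-1*1 + I*sqrt(2)) = -2*(-1 + I*sqrt(2)) = 2 - 2*I*sqrt(2)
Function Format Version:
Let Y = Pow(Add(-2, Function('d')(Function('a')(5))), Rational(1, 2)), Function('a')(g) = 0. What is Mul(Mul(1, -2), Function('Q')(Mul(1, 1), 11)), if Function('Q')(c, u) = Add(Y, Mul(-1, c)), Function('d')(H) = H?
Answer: Add(2, Mul(-2, I, Pow(2, Rational(1, 2)))) ≈ Add(2.0000, Mul(-2.8284, I))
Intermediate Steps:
Y = Mul(I, Pow(2, Rational(1, 2))) (Y = Pow(Add(-2, 0), Rational(1, 2)) = Pow(-2, Rational(1, 2)) = Mul(I, Pow(2, Rational(1, 2))) ≈ Mul(1.4142, I))
Function('Q')(c, u) = Add(Mul(-1, c), Mul(I, Pow(2, Rational(1, 2)))) (Function('Q')(c, u) = Add(Mul(I, Pow(2, Rational(1, 2))), Mul(-1, c)) = Add(Mul(-1, c), Mul(I, Pow(2, Rational(1, 2)))))
Mul(Mul(1, -2), Function('Q')(Mul(1, 1), 11)) = Mul(Mul(1, -2), Add(Mul(-1, Mul(1, 1)), Mul(I, Pow(2, Rational(1, 2))))) = Mul(-2, Add(Mul(-1, 1), Mul(I, Pow(2, Rational(1, 2))))) = Mul(-2, Add(-1, Mul(I, Pow(2, Rational(1, 2))))) = Add(2, Mul(-2, I, Pow(2, Rational(1, 2))))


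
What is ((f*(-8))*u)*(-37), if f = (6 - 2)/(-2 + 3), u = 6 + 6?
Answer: 14208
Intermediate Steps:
u = 12
f = 4 (f = 4/1 = 4*1 = 4)
((f*(-8))*u)*(-37) = ((4*(-8))*12)*(-37) = -32*12*(-37) = -384*(-37) = 14208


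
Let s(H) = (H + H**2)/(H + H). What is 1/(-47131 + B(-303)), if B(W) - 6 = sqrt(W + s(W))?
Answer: -47125/2220766079 - I*sqrt(454)/2220766079 ≈ -2.122e-5 - 9.5946e-9*I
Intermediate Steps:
s(H) = (H + H**2)/(2*H) (s(H) = (H + H**2)/((2*H)) = (H + H**2)*(1/(2*H)) = (H + H**2)/(2*H))
B(W) = 6 + sqrt(1/2 + 3*W/2) (B(W) = 6 + sqrt(W + (1/2 + W/2)) = 6 + sqrt(1/2 + 3*W/2))
1/(-47131 + B(-303)) = 1/(-47131 + (6 + sqrt(2 + 6*(-303))/2)) = 1/(-47131 + (6 + sqrt(2 - 1818)/2)) = 1/(-47131 + (6 + sqrt(-1816)/2)) = 1/(-47131 + (6 + (2*I*sqrt(454))/2)) = 1/(-47131 + (6 + I*sqrt(454))) = 1/(-47125 + I*sqrt(454))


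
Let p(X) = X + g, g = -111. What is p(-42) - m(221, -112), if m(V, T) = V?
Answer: -374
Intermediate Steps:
p(X) = -111 + X (p(X) = X - 111 = -111 + X)
p(-42) - m(221, -112) = (-111 - 42) - 1*221 = -153 - 221 = -374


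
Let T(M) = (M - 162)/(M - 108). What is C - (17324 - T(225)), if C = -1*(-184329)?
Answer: 2171072/13 ≈ 1.6701e+5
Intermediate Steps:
C = 184329
T(M) = (-162 + M)/(-108 + M)
C - (17324 - T(225)) = 184329 - (17324 - (-162 + 225)/(-108 + 225)) = 184329 - (17324 - 63/117) = 184329 - (17324 - 1*7/13) = 184329 - (17324 - 7/13) = 184329 - 1*225205/13 = 184329 - 225205/13 = 2171072/13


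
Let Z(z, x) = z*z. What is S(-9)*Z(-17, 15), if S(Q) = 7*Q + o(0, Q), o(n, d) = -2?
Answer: -18785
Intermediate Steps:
Z(z, x) = z²
S(Q) = -2 + 7*Q (S(Q) = 7*Q - 2 = -2 + 7*Q)
S(-9)*Z(-17, 15) = (-2 + 7*(-9))*(-17)² = (-2 - 63)*289 = -65*289 = -18785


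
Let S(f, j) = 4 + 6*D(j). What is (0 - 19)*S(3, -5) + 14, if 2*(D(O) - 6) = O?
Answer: -461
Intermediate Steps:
D(O) = 6 + O/2
S(f, j) = 40 + 3*j (S(f, j) = 4 + 6*(6 + j/2) = 4 + (36 + 3*j) = 40 + 3*j)
(0 - 19)*S(3, -5) + 14 = (0 - 19)*(40 + 3*(-5)) + 14 = -19*(40 - 15) + 14 = -19*25 + 14 = -475 + 14 = -461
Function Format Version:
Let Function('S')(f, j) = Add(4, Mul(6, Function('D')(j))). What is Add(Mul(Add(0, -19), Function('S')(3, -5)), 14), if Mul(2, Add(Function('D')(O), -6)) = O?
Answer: -461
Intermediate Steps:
Function('D')(O) = Add(6, Mul(Rational(1, 2), O))
Function('S')(f, j) = Add(40, Mul(3, j)) (Function('S')(f, j) = Add(4, Mul(6, Add(6, Mul(Rational(1, 2), j)))) = Add(4, Add(36, Mul(3, j))) = Add(40, Mul(3, j)))
Add(Mul(Add(0, -19), Function('S')(3, -5)), 14) = Add(Mul(Add(0, -19), Add(40, Mul(3, -5))), 14) = Add(Mul(-19, Add(40, -15)), 14) = Add(Mul(-19, 25), 14) = Add(-475, 14) = -461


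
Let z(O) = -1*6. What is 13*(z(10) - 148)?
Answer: -2002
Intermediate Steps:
z(O) = -6
13*(z(10) - 148) = 13*(-6 - 148) = 13*(-154) = -2002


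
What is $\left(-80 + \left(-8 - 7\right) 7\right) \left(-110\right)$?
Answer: $20350$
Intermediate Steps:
$\left(-80 + \left(-8 - 7\right) 7\right) \left(-110\right) = \left(-80 - 105\right) \left(-110\right) = \left(-185\right) \left(-110\right) = 20350$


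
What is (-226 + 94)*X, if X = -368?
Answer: 48576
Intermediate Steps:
(-226 + 94)*X = (-226 + 94)*(-368) = -132*(-368) = 48576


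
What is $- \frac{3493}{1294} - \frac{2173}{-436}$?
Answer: $\frac{644457}{282092} \approx 2.2846$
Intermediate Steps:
$- \frac{3493}{1294} - \frac{2173}{-436} = \left(-3493\right) \frac{1}{1294} - - \frac{2173}{436} = - \frac{3493}{1294} + \frac{2173}{436} = \frac{644457}{282092}$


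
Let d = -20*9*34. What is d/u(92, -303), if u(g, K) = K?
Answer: 2040/101 ≈ 20.198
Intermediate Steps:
d = -6120 (d = -180*34 = -6120)
d/u(92, -303) = -6120/(-303) = -6120*(-1/303) = 2040/101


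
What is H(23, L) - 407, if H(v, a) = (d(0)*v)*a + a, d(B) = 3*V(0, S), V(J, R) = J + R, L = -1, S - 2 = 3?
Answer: -753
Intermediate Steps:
S = 5 (S = 2 + 3 = 5)
d(B) = 15 (d(B) = 3*(0 + 5) = 3*5 = 15)
H(v, a) = a + 15*a*v (H(v, a) = (15*v)*a + a = 15*a*v + a = a + 15*a*v)
H(23, L) - 407 = -(1 + 15*23) - 407 = -(1 + 345) - 407 = -1*346 - 407 = -346 - 407 = -753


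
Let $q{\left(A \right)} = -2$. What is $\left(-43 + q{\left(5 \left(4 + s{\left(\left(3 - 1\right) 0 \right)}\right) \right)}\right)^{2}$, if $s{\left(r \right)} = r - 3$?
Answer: $2025$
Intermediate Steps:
$s{\left(r \right)} = -3 + r$
$\left(-43 + q{\left(5 \left(4 + s{\left(\left(3 - 1\right) 0 \right)}\right) \right)}\right)^{2} = \left(-43 - 2\right)^{2} = \left(-45\right)^{2} = 2025$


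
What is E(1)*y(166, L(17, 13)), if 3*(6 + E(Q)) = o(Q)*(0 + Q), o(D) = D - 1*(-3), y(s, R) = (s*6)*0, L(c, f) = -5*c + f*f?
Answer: 0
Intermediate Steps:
L(c, f) = f**2 - 5*c (L(c, f) = -5*c + f**2 = f**2 - 5*c)
y(s, R) = 0 (y(s, R) = (6*s)*0 = 0)
o(D) = 3 + D (o(D) = D + 3 = 3 + D)
E(Q) = -6 + Q*(3 + Q)/3 (E(Q) = -6 + ((3 + Q)*(0 + Q))/3 = -6 + ((3 + Q)*Q)/3 = -6 + (Q*(3 + Q))/3 = -6 + Q*(3 + Q)/3)
E(1)*y(166, L(17, 13)) = (-6 + (1/3)*1*(3 + 1))*0 = (-6 + (1/3)*1*4)*0 = (-6 + 4/3)*0 = -14/3*0 = 0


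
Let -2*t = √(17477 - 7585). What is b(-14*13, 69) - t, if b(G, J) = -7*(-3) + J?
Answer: 90 + √2473 ≈ 139.73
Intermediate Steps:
b(G, J) = 21 + J
t = -√2473 (t = -√(17477 - 7585)/2 = -√2473 ≈ -49.729)
b(-14*13, 69) - t = (21 + 69) - (-1)*√2473 = 90 + √2473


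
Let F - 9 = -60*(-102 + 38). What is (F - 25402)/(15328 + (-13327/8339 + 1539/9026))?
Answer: -1622247195142/1153597597211 ≈ -1.4063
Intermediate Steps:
F = 3849 (F = 9 - 60*(-102 + 38) = 9 - 60*(-64) = 9 + 3840 = 3849)
(F - 25402)/(15328 + (-13327/8339 + 1539/9026)) = (3849 - 25402)/(15328 + (-13327/8339 + 1539/9026)) = -21553/(15328 + (-13327*1/8339 + 1539*(1/9026))) = -21553/(15328 + (-13327/8339 + 1539/9026)) = -21553/(15328 - 107455781/75267814) = -21553/1153597597211/75267814 = -21553*75267814/1153597597211 = -1622247195142/1153597597211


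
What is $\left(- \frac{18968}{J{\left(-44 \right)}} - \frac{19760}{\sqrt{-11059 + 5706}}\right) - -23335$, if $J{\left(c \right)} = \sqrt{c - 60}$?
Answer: $23335 + \frac{4742 i \sqrt{26}}{13} + \frac{19760 i \sqrt{5353}}{5353} \approx 23335.0 + 2130.0 i$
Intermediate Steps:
$J{\left(c \right)} = \sqrt{-60 + c}$
$\left(- \frac{18968}{J{\left(-44 \right)}} - \frac{19760}{\sqrt{-11059 + 5706}}\right) - -23335 = \left(- \frac{18968}{\sqrt{-60 - 44}} - \frac{19760}{\sqrt{-11059 + 5706}}\right) - -23335 = \left(- \frac{18968}{\sqrt{-104}} - \frac{19760}{\sqrt{-5353}}\right) + 23335 = \left(- \frac{18968}{2 i \sqrt{26}} - \frac{19760}{i \sqrt{5353}}\right) + 23335 = \left(- 18968 \left(- \frac{i \sqrt{26}}{52}\right) - 19760 \left(- \frac{i \sqrt{5353}}{5353}\right)\right) + 23335 = \left(\frac{4742 i \sqrt{26}}{13} + \frac{19760 i \sqrt{5353}}{5353}\right) + 23335 = 23335 + \frac{4742 i \sqrt{26}}{13} + \frac{19760 i \sqrt{5353}}{5353}$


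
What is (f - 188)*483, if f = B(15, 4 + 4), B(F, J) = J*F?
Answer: -32844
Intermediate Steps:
B(F, J) = F*J
f = 120 (f = 15*(4 + 4) = 15*8 = 120)
(f - 188)*483 = (120 - 188)*483 = -68*483 = -32844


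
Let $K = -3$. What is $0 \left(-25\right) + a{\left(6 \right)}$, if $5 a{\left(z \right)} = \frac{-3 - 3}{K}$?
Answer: $\frac{2}{5} \approx 0.4$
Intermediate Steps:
$a{\left(z \right)} = \frac{2}{5}$ ($a{\left(z \right)} = \frac{\frac{1}{-3} \left(-3 - 3\right)}{5} = \frac{\left(- \frac{1}{3}\right) \left(-6\right)}{5} = \frac{1}{5} \cdot 2 = \frac{2}{5}$)
$0 \left(-25\right) + a{\left(6 \right)} = 0 \left(-25\right) + \frac{2}{5} = 0 + \frac{2}{5} = \frac{2}{5}$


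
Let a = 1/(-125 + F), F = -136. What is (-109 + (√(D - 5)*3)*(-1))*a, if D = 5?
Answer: 109/261 ≈ 0.41762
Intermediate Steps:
a = -1/261 (a = 1/(-125 - 136) = 1/(-261) = -1/261 ≈ -0.0038314)
(-109 + (√(D - 5)*3)*(-1))*a = (-109 + (√(5 - 5)*3)*(-1))*(-1/261) = (-109 + (√0*3)*(-1))*(-1/261) = (-109 + (0*3)*(-1))*(-1/261) = (-109 + 0*(-1))*(-1/261) = (-109 + 0)*(-1/261) = -109*(-1/261) = 109/261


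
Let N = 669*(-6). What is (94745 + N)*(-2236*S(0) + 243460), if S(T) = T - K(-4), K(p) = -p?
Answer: 22900867324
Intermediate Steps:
S(T) = -4 + T (S(T) = T - (-1)*(-4) = T - 1*4 = T - 4 = -4 + T)
N = -4014
(94745 + N)*(-2236*S(0) + 243460) = (94745 - 4014)*(-2236*(-4 + 0) + 243460) = 90731*(-2236*(-4) + 243460) = 90731*(8944 + 243460) = 90731*252404 = 22900867324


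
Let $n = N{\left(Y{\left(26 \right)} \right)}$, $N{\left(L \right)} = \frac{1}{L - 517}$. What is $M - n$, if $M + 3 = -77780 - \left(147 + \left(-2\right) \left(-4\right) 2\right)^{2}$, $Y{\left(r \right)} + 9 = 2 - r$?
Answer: $- \frac{57393599}{550} \approx -1.0435 \cdot 10^{5}$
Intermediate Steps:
$Y{\left(r \right)} = -7 - r$ ($Y{\left(r \right)} = -9 - \left(-2 + r\right) = -7 - r$)
$N{\left(L \right)} = \frac{1}{-517 + L}$
$n = - \frac{1}{550}$ ($n = \frac{1}{-517 - 33} = \frac{1}{-550} = - \frac{1}{550} \approx -0.0018182$)
$M = -104352$ ($M = -3 - \left(77780 + \left(147 + \left(-2\right) \left(-4\right) 2\right)^{2}\right) = -3 - \left(77780 + \left(147 + 8 \cdot 2\right)^{2}\right) = -3 - \left(77780 + \left(147 + 16\right)^{2}\right) = -3 - 104349 = -104352$)
$M - n = -104352 - - \frac{1}{550} = -104352 + \frac{1}{550} = - \frac{57393599}{550}$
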